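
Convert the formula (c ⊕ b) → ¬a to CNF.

(¬c ∨ b ∨ ¬a) ∧ (¬b ∨ c ∨ ¬a)

(c ⊕ b) → ¬a
= ¬(c ⊕ b) ∨ ¬a   [eliminate →]
= ¬((c ∨ b) ∧ ¬(c ∧ b)) ∨ ¬a   [expand ⊕]
= ¬(c ∨ b) ∨ ¬¬(c ∧ b) ∨ ¬a   [De Morgan]
= (¬c ∧ ¬b) ∨ ¬¬(c ∧ b) ∨ ¬a   [De Morgan]
= (¬c ∧ ¬b) ∨ (c ∧ b) ∨ ¬a   [double negation]
= (¬c ∨ c ∨ ¬a) ∧ (¬c ∨ b ∨ ¬a) ∧ (¬b ∨ c ∨ ¬a) ∧ (¬b ∨ b ∨ ¬a)   [distribute ∨ over ∧]
= (¬c ∨ b ∨ ¬a) ∧ (¬b ∨ c ∨ ¬a)   [simplify]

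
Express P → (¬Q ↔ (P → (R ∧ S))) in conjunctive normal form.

(¬P ∨ Q ∨ R) ∧ (¬P ∨ Q ∨ S) ∧ (¬P ∨ ¬R ∨ ¬S ∨ ¬Q)

P → (¬Q ↔ (P → (R ∧ S)))
⇔ ¬P ∨ (¬Q ↔ (P → (R ∧ S)))   (eliminate →)
⇔ ¬P ∨ ((¬Q → (P → (R ∧ S))) ∧ ((P → (R ∧ S)) → ¬Q))   (eliminate ↔)
⇔ ¬P ∨ ((¬¬Q ∨ (P → (R ∧ S))) ∧ ((P → (R ∧ S)) → ¬Q))   (eliminate →)
⇔ ¬P ∨ ((¬¬Q ∨ ¬P ∨ (R ∧ S)) ∧ ((P → (R ∧ S)) → ¬Q))   (eliminate →)
⇔ ¬P ∨ ((¬¬Q ∨ ¬P ∨ (R ∧ S)) ∧ (¬(P → (R ∧ S)) ∨ ¬Q))   (eliminate →)
⇔ ¬P ∨ ((¬¬Q ∨ ¬P ∨ (R ∧ S)) ∧ (¬(¬P ∨ (R ∧ S)) ∨ ¬Q))   (eliminate →)
⇔ ¬P ∨ ((Q ∨ ¬P ∨ (R ∧ S)) ∧ (¬(¬P ∨ (R ∧ S)) ∨ ¬Q))   (double negation)
⇔ ¬P ∨ ((Q ∨ ¬P ∨ (R ∧ S)) ∧ ((¬¬P ∧ ¬(R ∧ S)) ∨ ¬Q))   (De Morgan)
⇔ ¬P ∨ ((Q ∨ ¬P ∨ (R ∧ S)) ∧ ((P ∧ ¬(R ∧ S)) ∨ ¬Q))   (double negation)
⇔ ¬P ∨ ((Q ∨ ¬P ∨ (R ∧ S)) ∧ ((P ∧ (¬R ∨ ¬S)) ∨ ¬Q))   (De Morgan)
⇔ (¬P ∨ Q ∨ ¬P ∨ R) ∧ (¬P ∨ Q ∨ ¬P ∨ S) ∧ (¬P ∨ P ∨ ¬Q) ∧ (¬P ∨ ¬R ∨ ¬S ∨ ¬Q)   (distribute ∨ over ∧)
⇔ (¬P ∨ Q ∨ R) ∧ (¬P ∨ Q ∨ S) ∧ (¬P ∨ ¬R ∨ ¬S ∨ ¬Q)   (simplify)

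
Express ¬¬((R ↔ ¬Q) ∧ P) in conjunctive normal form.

¬¬((R ↔ ¬Q) ∧ P)
= ¬¬((R → ¬Q) ∧ (¬Q → R) ∧ P)   [eliminate ↔]
= ¬¬((¬R ∨ ¬Q) ∧ (¬Q → R) ∧ P)   [eliminate →]
= ¬¬((¬R ∨ ¬Q) ∧ (¬¬Q ∨ R) ∧ P)   [eliminate →]
= (¬R ∨ ¬Q) ∧ (¬¬Q ∨ R) ∧ P   [double negation]
= (¬R ∨ ¬Q) ∧ (Q ∨ R) ∧ P   [double negation]

(¬R ∨ ¬Q) ∧ (Q ∨ R) ∧ P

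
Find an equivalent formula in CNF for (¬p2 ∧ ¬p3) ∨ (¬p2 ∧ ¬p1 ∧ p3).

¬p2 ∧ (¬p3 ∨ ¬p1)

(¬p2 ∧ ¬p3) ∨ (¬p2 ∧ ¬p1 ∧ p3)
≡ (¬p2 ∨ ¬p2) ∧ (¬p2 ∨ ¬p1) ∧ (¬p2 ∨ p3) ∧ (¬p3 ∨ ¬p2) ∧ (¬p3 ∨ ¬p1) ∧ (¬p3 ∨ p3)   — distribute ∨ over ∧
≡ ¬p2 ∧ (¬p3 ∨ ¬p1)   — simplify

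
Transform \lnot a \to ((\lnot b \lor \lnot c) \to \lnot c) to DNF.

a \lor (b \land c) \lor \lnot c

\lnot a \to ((\lnot b \lor \lnot c) \to \lnot c)
⇔ \lnot \lnot a \lor ((\lnot b \lor \lnot c) \to \lnot c)   [eliminate \to]
⇔ \lnot \lnot a \lor \lnot (\lnot b \lor \lnot c) \lor \lnot c   [eliminate \to]
⇔ a \lor \lnot (\lnot b \lor \lnot c) \lor \lnot c   [double negation]
⇔ a \lor (\lnot \lnot b \land \lnot \lnot c) \lor \lnot c   [De Morgan]
⇔ a \lor (b \land \lnot \lnot c) \lor \lnot c   [double negation]
⇔ a \lor (b \land c) \lor \lnot c   [double negation]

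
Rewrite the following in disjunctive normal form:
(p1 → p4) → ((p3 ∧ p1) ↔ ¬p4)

(p1 ∧ ¬p4) ∨ (¬p3 ∧ p4) ∨ (¬p1 ∧ p4)

(p1 → p4) → ((p3 ∧ p1) ↔ ¬p4)
≡ ¬(p1 → p4) ∨ ((p3 ∧ p1) ↔ ¬p4)   (eliminate →)
≡ ¬(¬p1 ∨ p4) ∨ ((p3 ∧ p1) ↔ ¬p4)   (eliminate →)
≡ ¬(¬p1 ∨ p4) ∨ (((p3 ∧ p1) → ¬p4) ∧ (¬p4 → (p3 ∧ p1)))   (eliminate ↔)
≡ ¬(¬p1 ∨ p4) ∨ ((¬(p3 ∧ p1) ∨ ¬p4) ∧ (¬p4 → (p3 ∧ p1)))   (eliminate →)
≡ ¬(¬p1 ∨ p4) ∨ ((¬(p3 ∧ p1) ∨ ¬p4) ∧ (¬¬p4 ∨ (p3 ∧ p1)))   (eliminate →)
≡ (¬¬p1 ∧ ¬p4) ∨ ((¬(p3 ∧ p1) ∨ ¬p4) ∧ (¬¬p4 ∨ (p3 ∧ p1)))   (De Morgan)
≡ (p1 ∧ ¬p4) ∨ ((¬(p3 ∧ p1) ∨ ¬p4) ∧ (¬¬p4 ∨ (p3 ∧ p1)))   (double negation)
≡ (p1 ∧ ¬p4) ∨ ((¬p3 ∨ ¬p1 ∨ ¬p4) ∧ (¬¬p4 ∨ (p3 ∧ p1)))   (De Morgan)
≡ (p1 ∧ ¬p4) ∨ ((¬p3 ∨ ¬p1 ∨ ¬p4) ∧ (p4 ∨ (p3 ∧ p1)))   (double negation)
≡ (p1 ∧ ¬p4) ∨ (¬p3 ∧ p4) ∨ (¬p3 ∧ p3 ∧ p1) ∨ (¬p1 ∧ p4) ∨ (¬p1 ∧ p3 ∧ p1) ∨ (¬p4 ∧ p4) ∨ (¬p4 ∧ p3 ∧ p1)   (distribute ∧ over ∨)
≡ (p1 ∧ ¬p4) ∨ (¬p3 ∧ p4) ∨ (¬p1 ∧ p4)   (simplify)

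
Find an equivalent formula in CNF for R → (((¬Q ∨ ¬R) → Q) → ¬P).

R → (((¬Q ∨ ¬R) → Q) → ¬P)
⇔ ¬R ∨ (((¬Q ∨ ¬R) → Q) → ¬P)
⇔ ¬R ∨ ¬((¬Q ∨ ¬R) → Q) ∨ ¬P
⇔ ¬R ∨ ¬(¬(¬Q ∨ ¬R) ∨ Q) ∨ ¬P
⇔ ¬R ∨ (¬¬(¬Q ∨ ¬R) ∧ ¬Q) ∨ ¬P
⇔ ¬R ∨ ((¬Q ∨ ¬R) ∧ ¬Q) ∨ ¬P
⇔ (¬R ∨ ¬Q ∨ ¬R ∨ ¬P) ∧ (¬R ∨ ¬Q ∨ ¬P)
⇔ ¬R ∨ ¬Q ∨ ¬P

¬R ∨ ¬Q ∨ ¬P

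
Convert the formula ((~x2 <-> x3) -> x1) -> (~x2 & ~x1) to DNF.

((~x2 <-> x3) -> x1) -> (~x2 & ~x1)
⇔ ~((~x2 <-> x3) -> x1) | (~x2 & ~x1)   — eliminate ->
⇔ ~(~(~x2 <-> x3) | x1) | (~x2 & ~x1)   — eliminate ->
⇔ ~(~((~x2 -> x3) & (x3 -> ~x2)) | x1) | (~x2 & ~x1)   — eliminate <->
⇔ ~(~((~~x2 | x3) & (x3 -> ~x2)) | x1) | (~x2 & ~x1)   — eliminate ->
⇔ ~(~((~~x2 | x3) & (~x3 | ~x2)) | x1) | (~x2 & ~x1)   — eliminate ->
⇔ (~~((~~x2 | x3) & (~x3 | ~x2)) & ~x1) | (~x2 & ~x1)   — De Morgan
⇔ ((~~x2 | x3) & (~x3 | ~x2) & ~x1) | (~x2 & ~x1)   — double negation
⇔ ((x2 | x3) & (~x3 | ~x2) & ~x1) | (~x2 & ~x1)   — double negation
⇔ (x2 & ~x3 & ~x1) | (x2 & ~x2 & ~x1) | (x3 & ~x3 & ~x1) | (x3 & ~x2 & ~x1) | (~x2 & ~x1)   — distribute & over |
⇔ (x2 & ~x3 & ~x1) | (~x2 & ~x1)   — simplify

(x2 & ~x3 & ~x1) | (~x2 & ~x1)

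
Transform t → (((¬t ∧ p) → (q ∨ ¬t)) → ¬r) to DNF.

¬t ∨ ¬r

t → (((¬t ∧ p) → (q ∨ ¬t)) → ¬r)
= ¬t ∨ (((¬t ∧ p) → (q ∨ ¬t)) → ¬r)   [eliminate →]
= ¬t ∨ ¬((¬t ∧ p) → (q ∨ ¬t)) ∨ ¬r   [eliminate →]
= ¬t ∨ ¬(¬(¬t ∧ p) ∨ q ∨ ¬t) ∨ ¬r   [eliminate →]
= ¬t ∨ (¬¬(¬t ∧ p) ∧ ¬q ∧ ¬¬t) ∨ ¬r   [De Morgan]
= ¬t ∨ (¬t ∧ p ∧ ¬q ∧ ¬¬t) ∨ ¬r   [double negation]
= ¬t ∨ (¬t ∧ p ∧ ¬q ∧ t) ∨ ¬r   [double negation]
= ¬t ∨ ¬r   [simplify]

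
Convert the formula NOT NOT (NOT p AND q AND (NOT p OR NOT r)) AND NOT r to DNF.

NOT p AND q AND NOT r

NOT NOT (NOT p AND q AND (NOT p OR NOT r)) AND NOT r
= NOT p AND q AND (NOT p OR NOT r) AND NOT r   [double negation]
= (NOT p AND q AND NOT p AND NOT r) OR (NOT p AND q AND NOT r AND NOT r)   [distribute AND over OR]
= NOT p AND q AND NOT r   [simplify]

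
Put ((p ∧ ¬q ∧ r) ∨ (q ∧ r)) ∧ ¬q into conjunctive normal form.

((p ∧ ¬q ∧ r) ∨ (q ∧ r)) ∧ ¬q
≡ (p ∨ q) ∧ (p ∨ r) ∧ (¬q ∨ q) ∧ (¬q ∨ r) ∧ (r ∨ q) ∧ (r ∨ r) ∧ ¬q   (distribute ∨ over ∧)
≡ (p ∨ q) ∧ r ∧ ¬q   (simplify)

(p ∨ q) ∧ r ∧ ¬q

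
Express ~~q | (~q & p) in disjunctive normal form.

q | (~q & p)

~~q | (~q & p)
≡ q | (~q & p)   [double negation]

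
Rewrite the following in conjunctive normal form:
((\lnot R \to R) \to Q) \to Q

R \lor Q

((\lnot R \to R) \to Q) \to Q
= \lnot ((\lnot R \to R) \to Q) \lor Q
= \lnot (\lnot (\lnot R \to R) \lor Q) \lor Q
= \lnot (\lnot (\lnot \lnot R \lor R) \lor Q) \lor Q
= (\lnot \lnot (\lnot \lnot R \lor R) \land \lnot Q) \lor Q
= ((\lnot \lnot R \lor R) \land \lnot Q) \lor Q
= ((R \lor R) \land \lnot Q) \lor Q
= (R \lor R \lor Q) \land (\lnot Q \lor Q)
= R \lor Q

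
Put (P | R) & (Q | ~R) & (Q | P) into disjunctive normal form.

(P & Q) | (P & ~R) | (R & Q)

(P | R) & (Q | ~R) & (Q | P)
⇔ (P & Q & Q) | (P & Q & P) | (P & ~R & Q) | (P & ~R & P) | (R & Q & Q) | (R & Q & P) | (R & ~R & Q) | (R & ~R & P)   (distribute & over |)
⇔ (P & Q) | (P & ~R) | (R & Q)   (simplify)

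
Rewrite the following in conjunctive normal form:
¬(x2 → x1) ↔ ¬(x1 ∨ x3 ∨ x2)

(¬x2 ∨ x1) ∧ (x1 ∨ x3 ∨ x2)

¬(x2 → x1) ↔ ¬(x1 ∨ x3 ∨ x2)
≡ (¬(x2 → x1) → ¬(x1 ∨ x3 ∨ x2)) ∧ (¬(x1 ∨ x3 ∨ x2) → ¬(x2 → x1))
≡ (¬¬(x2 → x1) ∨ ¬(x1 ∨ x3 ∨ x2)) ∧ (¬(x1 ∨ x3 ∨ x2) → ¬(x2 → x1))
≡ (¬¬(¬x2 ∨ x1) ∨ ¬(x1 ∨ x3 ∨ x2)) ∧ (¬(x1 ∨ x3 ∨ x2) → ¬(x2 → x1))
≡ (¬¬(¬x2 ∨ x1) ∨ ¬(x1 ∨ x3 ∨ x2)) ∧ (¬¬(x1 ∨ x3 ∨ x2) ∨ ¬(x2 → x1))
≡ (¬¬(¬x2 ∨ x1) ∨ ¬(x1 ∨ x3 ∨ x2)) ∧ (¬¬(x1 ∨ x3 ∨ x2) ∨ ¬(¬x2 ∨ x1))
≡ (¬x2 ∨ x1 ∨ ¬(x1 ∨ x3 ∨ x2)) ∧ (¬¬(x1 ∨ x3 ∨ x2) ∨ ¬(¬x2 ∨ x1))
≡ (¬x2 ∨ x1 ∨ (¬x1 ∧ ¬x3 ∧ ¬x2)) ∧ (¬¬(x1 ∨ x3 ∨ x2) ∨ ¬(¬x2 ∨ x1))
≡ (¬x2 ∨ x1 ∨ (¬x1 ∧ ¬x3 ∧ ¬x2)) ∧ (x1 ∨ x3 ∨ x2 ∨ ¬(¬x2 ∨ x1))
≡ (¬x2 ∨ x1 ∨ (¬x1 ∧ ¬x3 ∧ ¬x2)) ∧ (x1 ∨ x3 ∨ x2 ∨ (¬¬x2 ∧ ¬x1))
≡ (¬x2 ∨ x1 ∨ (¬x1 ∧ ¬x3 ∧ ¬x2)) ∧ (x1 ∨ x3 ∨ x2 ∨ (x2 ∧ ¬x1))
≡ (¬x2 ∨ x1 ∨ ¬x1) ∧ (¬x2 ∨ x1 ∨ ¬x3) ∧ (¬x2 ∨ x1 ∨ ¬x2) ∧ (x1 ∨ x3 ∨ x2 ∨ x2) ∧ (x1 ∨ x3 ∨ x2 ∨ ¬x1)
≡ (¬x2 ∨ x1) ∧ (x1 ∨ x3 ∨ x2)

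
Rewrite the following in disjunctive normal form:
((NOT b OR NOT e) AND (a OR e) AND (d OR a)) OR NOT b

(NOT e AND a) OR NOT b

((NOT b OR NOT e) AND (a OR e) AND (d OR a)) OR NOT b
≡ (NOT b AND a AND d) OR (NOT b AND a AND a) OR (NOT b AND e AND d) OR (NOT b AND e AND a) OR (NOT e AND a AND d) OR (NOT e AND a AND a) OR (NOT e AND e AND d) OR (NOT e AND e AND a) OR NOT b
≡ (NOT e AND a) OR NOT b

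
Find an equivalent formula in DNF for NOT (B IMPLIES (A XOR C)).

(B AND NOT A AND NOT C) OR (B AND C AND A)

NOT (B IMPLIES (A XOR C))
≡ NOT (NOT B OR (A XOR C))   (eliminate IMPLIES)
≡ NOT (NOT B OR (A AND NOT C) OR (NOT A AND C))   (expand XOR)
≡ NOT NOT B AND NOT (A AND NOT C) AND NOT (NOT A AND C)   (De Morgan)
≡ B AND NOT (A AND NOT C) AND NOT (NOT A AND C)   (double negation)
≡ B AND (NOT A OR NOT NOT C) AND NOT (NOT A AND C)   (De Morgan)
≡ B AND (NOT A OR C) AND NOT (NOT A AND C)   (double negation)
≡ B AND (NOT A OR C) AND (NOT NOT A OR NOT C)   (De Morgan)
≡ B AND (NOT A OR C) AND (A OR NOT C)   (double negation)
≡ (B AND NOT A AND A) OR (B AND NOT A AND NOT C) OR (B AND C AND A) OR (B AND C AND NOT C)   (distribute AND over OR)
≡ (B AND NOT A AND NOT C) OR (B AND C AND A)   (simplify)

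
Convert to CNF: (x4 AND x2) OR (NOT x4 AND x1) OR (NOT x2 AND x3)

(x4 OR x1 OR NOT x2) AND (x4 OR x1 OR x3) AND (x2 OR NOT x4 OR x3) AND (x2 OR x1 OR x3)

(x4 AND x2) OR (NOT x4 AND x1) OR (NOT x2 AND x3)
= (x4 OR NOT x4 OR NOT x2) AND (x4 OR NOT x4 OR x3) AND (x4 OR x1 OR NOT x2) AND (x4 OR x1 OR x3) AND (x2 OR NOT x4 OR NOT x2) AND (x2 OR NOT x4 OR x3) AND (x2 OR x1 OR NOT x2) AND (x2 OR x1 OR x3)   [distribute OR over AND]
= (x4 OR x1 OR NOT x2) AND (x4 OR x1 OR x3) AND (x2 OR NOT x4 OR x3) AND (x2 OR x1 OR x3)   [simplify]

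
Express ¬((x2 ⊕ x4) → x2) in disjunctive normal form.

¬x2 ∧ x4

¬((x2 ⊕ x4) → x2)
⇔ ¬(¬(x2 ⊕ x4) ∨ x2)   [eliminate →]
⇔ ¬(¬((x2 ∧ ¬x4) ∨ (¬x2 ∧ x4)) ∨ x2)   [expand ⊕]
⇔ ¬¬((x2 ∧ ¬x4) ∨ (¬x2 ∧ x4)) ∧ ¬x2   [De Morgan]
⇔ ((x2 ∧ ¬x4) ∨ (¬x2 ∧ x4)) ∧ ¬x2   [double negation]
⇔ (x2 ∧ ¬x4 ∧ ¬x2) ∨ (¬x2 ∧ x4 ∧ ¬x2)   [distribute ∧ over ∨]
⇔ ¬x2 ∧ x4   [simplify]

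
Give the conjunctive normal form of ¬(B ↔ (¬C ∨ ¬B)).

¬(B ↔ (¬C ∨ ¬B))
⇔ ¬((B → (¬C ∨ ¬B)) ∧ ((¬C ∨ ¬B) → B))   — eliminate ↔
⇔ ¬((¬B ∨ ¬C ∨ ¬B) ∧ ((¬C ∨ ¬B) → B))   — eliminate →
⇔ ¬((¬B ∨ ¬C ∨ ¬B) ∧ (¬(¬C ∨ ¬B) ∨ B))   — eliminate →
⇔ ¬(¬B ∨ ¬C ∨ ¬B) ∨ ¬(¬(¬C ∨ ¬B) ∨ B)   — De Morgan
⇔ (¬¬B ∧ ¬¬C ∧ ¬¬B) ∨ ¬(¬(¬C ∨ ¬B) ∨ B)   — De Morgan
⇔ (B ∧ ¬¬C ∧ ¬¬B) ∨ ¬(¬(¬C ∨ ¬B) ∨ B)   — double negation
⇔ (B ∧ C ∧ ¬¬B) ∨ ¬(¬(¬C ∨ ¬B) ∨ B)   — double negation
⇔ (B ∧ C ∧ B) ∨ ¬(¬(¬C ∨ ¬B) ∨ B)   — double negation
⇔ (B ∧ C ∧ B) ∨ (¬¬(¬C ∨ ¬B) ∧ ¬B)   — De Morgan
⇔ (B ∧ C ∧ B) ∨ ((¬C ∨ ¬B) ∧ ¬B)   — double negation
⇔ (B ∨ ¬C ∨ ¬B) ∧ (B ∨ ¬B) ∧ (C ∨ ¬C ∨ ¬B) ∧ (C ∨ ¬B) ∧ (B ∨ ¬C ∨ ¬B) ∧ (B ∨ ¬B)   — distribute ∨ over ∧
⇔ C ∨ ¬B   — simplify

C ∨ ¬B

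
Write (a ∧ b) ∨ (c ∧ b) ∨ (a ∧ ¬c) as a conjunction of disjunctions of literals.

(a ∧ b) ∨ (c ∧ b) ∨ (a ∧ ¬c)
≡ (a ∨ c ∨ a) ∧ (a ∨ c ∨ ¬c) ∧ (a ∨ b ∨ a) ∧ (a ∨ b ∨ ¬c) ∧ (b ∨ c ∨ a) ∧ (b ∨ c ∨ ¬c) ∧ (b ∨ b ∨ a) ∧ (b ∨ b ∨ ¬c)   — distribute ∨ over ∧
≡ (a ∨ c) ∧ (a ∨ b) ∧ (b ∨ ¬c)   — simplify

(a ∨ c) ∧ (a ∨ b) ∧ (b ∨ ¬c)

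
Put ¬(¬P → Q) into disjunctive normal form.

¬(¬P → Q)
⇔ ¬(¬¬P ∨ Q)   [eliminate →]
⇔ ¬¬¬P ∧ ¬Q   [De Morgan]
⇔ ¬P ∧ ¬Q   [double negation]

¬P ∧ ¬Q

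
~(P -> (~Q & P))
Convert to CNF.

~(P -> (~Q & P))
⇔ ~(~P | (~Q & P))   [eliminate ->]
⇔ ~~P & ~(~Q & P)   [De Morgan]
⇔ P & ~(~Q & P)   [double negation]
⇔ P & (~~Q | ~P)   [De Morgan]
⇔ P & (Q | ~P)   [double negation]

P & (Q | ~P)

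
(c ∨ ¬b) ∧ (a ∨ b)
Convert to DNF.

(c ∧ a) ∨ (c ∧ b) ∨ (¬b ∧ a)

(c ∨ ¬b) ∧ (a ∨ b)
⇔ (c ∧ a) ∨ (c ∧ b) ∨ (¬b ∧ a) ∨ (¬b ∧ b)   (distribute ∧ over ∨)
⇔ (c ∧ a) ∨ (c ∧ b) ∨ (¬b ∧ a)   (simplify)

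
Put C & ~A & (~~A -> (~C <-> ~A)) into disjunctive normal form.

C & ~A

C & ~A & (~~A -> (~C <-> ~A))
≡ C & ~A & (~~~A | (~C <-> ~A))   — eliminate ->
≡ C & ~A & (~~~A | ((~C -> ~A) & (~A -> ~C)))   — eliminate <->
≡ C & ~A & (~~~A | ((~~C | ~A) & (~A -> ~C)))   — eliminate ->
≡ C & ~A & (~~~A | ((~~C | ~A) & (~~A | ~C)))   — eliminate ->
≡ C & ~A & (~A | ((~~C | ~A) & (~~A | ~C)))   — double negation
≡ C & ~A & (~A | ((C | ~A) & (~~A | ~C)))   — double negation
≡ C & ~A & (~A | ((C | ~A) & (A | ~C)))   — double negation
≡ (C & ~A & ~A) | (C & ~A & C & A) | (C & ~A & C & ~C) | (C & ~A & ~A & A) | (C & ~A & ~A & ~C)   — distribute & over |
≡ C & ~A   — simplify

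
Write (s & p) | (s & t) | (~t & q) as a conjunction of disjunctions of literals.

(s & p) | (s & t) | (~t & q)
⇔ (s | s | ~t) & (s | s | q) & (s | t | ~t) & (s | t | q) & (p | s | ~t) & (p | s | q) & (p | t | ~t) & (p | t | q)   (distribute | over &)
⇔ (s | ~t) & (s | q) & (p | t | q)   (simplify)

(s | ~t) & (s | q) & (p | t | q)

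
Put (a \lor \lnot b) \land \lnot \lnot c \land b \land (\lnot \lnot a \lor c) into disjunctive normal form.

(a \lor \lnot b) \land \lnot \lnot c \land b \land (\lnot \lnot a \lor c)
≡ (a \lor \lnot b) \land c \land b \land (\lnot \lnot a \lor c)
≡ (a \lor \lnot b) \land c \land b \land (a \lor c)
≡ (a \land c \land b \land a) \lor (a \land c \land b \land c) \lor (\lnot b \land c \land b \land a) \lor (\lnot b \land c \land b \land c)
≡ a \land c \land b

a \land c \land b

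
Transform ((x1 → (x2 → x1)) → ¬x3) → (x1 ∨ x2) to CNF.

x3 ∨ x1 ∨ x2

((x1 → (x2 → x1)) → ¬x3) → (x1 ∨ x2)
= ¬((x1 → (x2 → x1)) → ¬x3) ∨ x1 ∨ x2   [eliminate →]
= ¬(¬(x1 → (x2 → x1)) ∨ ¬x3) ∨ x1 ∨ x2   [eliminate →]
= ¬(¬(¬x1 ∨ (x2 → x1)) ∨ ¬x3) ∨ x1 ∨ x2   [eliminate →]
= ¬(¬(¬x1 ∨ ¬x2 ∨ x1) ∨ ¬x3) ∨ x1 ∨ x2   [eliminate →]
= (¬¬(¬x1 ∨ ¬x2 ∨ x1) ∧ ¬¬x3) ∨ x1 ∨ x2   [De Morgan]
= ((¬x1 ∨ ¬x2 ∨ x1) ∧ ¬¬x3) ∨ x1 ∨ x2   [double negation]
= ((¬x1 ∨ ¬x2 ∨ x1) ∧ x3) ∨ x1 ∨ x2   [double negation]
= (¬x1 ∨ ¬x2 ∨ x1 ∨ x1 ∨ x2) ∧ (x3 ∨ x1 ∨ x2)   [distribute ∨ over ∧]
= x3 ∨ x1 ∨ x2   [simplify]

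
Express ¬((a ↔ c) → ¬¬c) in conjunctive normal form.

(¬a ∨ c) ∧ ¬c

¬((a ↔ c) → ¬¬c)
⇔ ¬(¬(a ↔ c) ∨ ¬¬c)   [eliminate →]
⇔ ¬(¬((a → c) ∧ (c → a)) ∨ ¬¬c)   [eliminate ↔]
⇔ ¬(¬((¬a ∨ c) ∧ (c → a)) ∨ ¬¬c)   [eliminate →]
⇔ ¬(¬((¬a ∨ c) ∧ (¬c ∨ a)) ∨ ¬¬c)   [eliminate →]
⇔ ¬¬((¬a ∨ c) ∧ (¬c ∨ a)) ∧ ¬¬¬c   [De Morgan]
⇔ (¬a ∨ c) ∧ (¬c ∨ a) ∧ ¬¬¬c   [double negation]
⇔ (¬a ∨ c) ∧ (¬c ∨ a) ∧ ¬c   [double negation]
⇔ (¬a ∨ c) ∧ ¬c   [simplify]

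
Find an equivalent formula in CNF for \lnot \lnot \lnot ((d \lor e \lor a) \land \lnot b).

(\lnot d \lor b) \land (\lnot e \lor b) \land (\lnot a \lor b)

\lnot \lnot \lnot ((d \lor e \lor a) \land \lnot b)
⇔ \lnot ((d \lor e \lor a) \land \lnot b)
⇔ \lnot (d \lor e \lor a) \lor \lnot \lnot b
⇔ \lnot d \land \lnot e \land \lnot a \lor \lnot \lnot b
⇔ \lnot d \land \lnot e \land \lnot a \lor b
⇔ (\lnot d \lor b) \land (\lnot e \lor b) \land (\lnot a \lor b)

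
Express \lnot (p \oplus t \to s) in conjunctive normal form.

(p \lor t) \land (\lnot p \lor \lnot t) \land \lnot s

\lnot (p \oplus t \to s)
≡ \lnot (\lnot (p \oplus t) \lor s)   — eliminate \to
≡ \lnot (\lnot ((p \lor t) \land \lnot (p \land t)) \lor s)   — expand \oplus
≡ \lnot \lnot ((p \lor t) \land \lnot (p \land t)) \land \lnot s   — De Morgan
≡ (p \lor t) \land \lnot (p \land t) \land \lnot s   — double negation
≡ (p \lor t) \land (\lnot p \lor \lnot t) \land \lnot s   — De Morgan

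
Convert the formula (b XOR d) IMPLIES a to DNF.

(NOT b AND NOT d) OR (d AND b) OR a

(b XOR d) IMPLIES a
⇔ NOT (b XOR d) OR a   (eliminate IMPLIES)
⇔ NOT ((b AND NOT d) OR (NOT b AND d)) OR a   (expand XOR)
⇔ (NOT (b AND NOT d) AND NOT (NOT b AND d)) OR a   (De Morgan)
⇔ ((NOT b OR NOT NOT d) AND NOT (NOT b AND d)) OR a   (De Morgan)
⇔ ((NOT b OR d) AND NOT (NOT b AND d)) OR a   (double negation)
⇔ ((NOT b OR d) AND (NOT NOT b OR NOT d)) OR a   (De Morgan)
⇔ ((NOT b OR d) AND (b OR NOT d)) OR a   (double negation)
⇔ (NOT b AND b) OR (NOT b AND NOT d) OR (d AND b) OR (d AND NOT d) OR a   (distribute AND over OR)
⇔ (NOT b AND NOT d) OR (d AND b) OR a   (simplify)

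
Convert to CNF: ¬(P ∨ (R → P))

¬P ∧ R

¬(P ∨ (R → P))
≡ ¬(P ∨ ¬R ∨ P)   [eliminate →]
≡ ¬P ∧ ¬¬R ∧ ¬P   [De Morgan]
≡ ¬P ∧ R ∧ ¬P   [double negation]
≡ ¬P ∧ R   [simplify]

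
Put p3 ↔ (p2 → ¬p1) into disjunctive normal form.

p3 ↔ (p2 → ¬p1)
= (p3 → (p2 → ¬p1)) ∧ ((p2 → ¬p1) → p3)   (eliminate ↔)
= (¬p3 ∨ (p2 → ¬p1)) ∧ ((p2 → ¬p1) → p3)   (eliminate →)
= (¬p3 ∨ ¬p2 ∨ ¬p1) ∧ ((p2 → ¬p1) → p3)   (eliminate →)
= (¬p3 ∨ ¬p2 ∨ ¬p1) ∧ (¬(p2 → ¬p1) ∨ p3)   (eliminate →)
= (¬p3 ∨ ¬p2 ∨ ¬p1) ∧ (¬(¬p2 ∨ ¬p1) ∨ p3)   (eliminate →)
= (¬p3 ∨ ¬p2 ∨ ¬p1) ∧ ((¬¬p2 ∧ ¬¬p1) ∨ p3)   (De Morgan)
= (¬p3 ∨ ¬p2 ∨ ¬p1) ∧ ((p2 ∧ ¬¬p1) ∨ p3)   (double negation)
= (¬p3 ∨ ¬p2 ∨ ¬p1) ∧ ((p2 ∧ p1) ∨ p3)   (double negation)
= (¬p3 ∧ p2 ∧ p1) ∨ (¬p3 ∧ p3) ∨ (¬p2 ∧ p2 ∧ p1) ∨ (¬p2 ∧ p3) ∨ (¬p1 ∧ p2 ∧ p1) ∨ (¬p1 ∧ p3)   (distribute ∧ over ∨)
= (¬p3 ∧ p2 ∧ p1) ∨ (¬p2 ∧ p3) ∨ (¬p1 ∧ p3)   (simplify)

(¬p3 ∧ p2 ∧ p1) ∨ (¬p2 ∧ p3) ∨ (¬p1 ∧ p3)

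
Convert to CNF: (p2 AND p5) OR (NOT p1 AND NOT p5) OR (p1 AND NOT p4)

(p2 OR NOT p1 OR NOT p4) AND (p2 OR NOT p5 OR p1) AND (p2 OR NOT p5 OR NOT p4) AND (p5 OR NOT p1 OR NOT p4)

(p2 AND p5) OR (NOT p1 AND NOT p5) OR (p1 AND NOT p4)
≡ (p2 OR NOT p1 OR p1) AND (p2 OR NOT p1 OR NOT p4) AND (p2 OR NOT p5 OR p1) AND (p2 OR NOT p5 OR NOT p4) AND (p5 OR NOT p1 OR p1) AND (p5 OR NOT p1 OR NOT p4) AND (p5 OR NOT p5 OR p1) AND (p5 OR NOT p5 OR NOT p4)   — distribute OR over AND
≡ (p2 OR NOT p1 OR NOT p4) AND (p2 OR NOT p5 OR p1) AND (p2 OR NOT p5 OR NOT p4) AND (p5 OR NOT p1 OR NOT p4)   — simplify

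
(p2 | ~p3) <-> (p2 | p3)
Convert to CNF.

(p3 | p2) & (~p3 | p2)

(p2 | ~p3) <-> (p2 | p3)
≡ ((p2 | ~p3) -> (p2 | p3)) & ((p2 | p3) -> (p2 | ~p3))   [eliminate <->]
≡ (~(p2 | ~p3) | p2 | p3) & ((p2 | p3) -> (p2 | ~p3))   [eliminate ->]
≡ (~(p2 | ~p3) | p2 | p3) & (~(p2 | p3) | p2 | ~p3)   [eliminate ->]
≡ ((~p2 & ~~p3) | p2 | p3) & (~(p2 | p3) | p2 | ~p3)   [De Morgan]
≡ ((~p2 & p3) | p2 | p3) & (~(p2 | p3) | p2 | ~p3)   [double negation]
≡ ((~p2 & p3) | p2 | p3) & ((~p2 & ~p3) | p2 | ~p3)   [De Morgan]
≡ (~p2 | p2 | p3) & (p3 | p2 | p3) & (~p2 | p2 | ~p3) & (~p3 | p2 | ~p3)   [distribute | over &]
≡ (p3 | p2) & (~p3 | p2)   [simplify]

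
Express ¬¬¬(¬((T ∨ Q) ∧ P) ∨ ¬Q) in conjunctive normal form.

P ∧ Q

¬¬¬(¬((T ∨ Q) ∧ P) ∨ ¬Q)
⇔ ¬(¬((T ∨ Q) ∧ P) ∨ ¬Q)
⇔ ¬¬((T ∨ Q) ∧ P) ∧ ¬¬Q
⇔ (T ∨ Q) ∧ P ∧ ¬¬Q
⇔ (T ∨ Q) ∧ P ∧ Q
⇔ P ∧ Q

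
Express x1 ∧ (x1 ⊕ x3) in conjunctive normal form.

x1 ∧ (¬x1 ∨ ¬x3)

x1 ∧ (x1 ⊕ x3)
≡ x1 ∧ (x1 ∨ x3) ∧ ¬(x1 ∧ x3)   [expand ⊕]
≡ x1 ∧ (x1 ∨ x3) ∧ (¬x1 ∨ ¬x3)   [De Morgan]
≡ x1 ∧ (¬x1 ∨ ¬x3)   [simplify]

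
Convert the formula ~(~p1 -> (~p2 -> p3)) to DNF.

~(~p1 -> (~p2 -> p3))
⇔ ~(~~p1 | (~p2 -> p3))   [eliminate ->]
⇔ ~(~~p1 | ~~p2 | p3)   [eliminate ->]
⇔ ~~~p1 & ~~~p2 & ~p3   [De Morgan]
⇔ ~p1 & ~~~p2 & ~p3   [double negation]
⇔ ~p1 & ~p2 & ~p3   [double negation]

~p1 & ~p2 & ~p3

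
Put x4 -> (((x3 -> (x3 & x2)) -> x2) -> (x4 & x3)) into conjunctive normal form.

~x4 | ~x2 | x3

x4 -> (((x3 -> (x3 & x2)) -> x2) -> (x4 & x3))
≡ ~x4 | (((x3 -> (x3 & x2)) -> x2) -> (x4 & x3))   [eliminate ->]
≡ ~x4 | ~((x3 -> (x3 & x2)) -> x2) | (x4 & x3)   [eliminate ->]
≡ ~x4 | ~(~(x3 -> (x3 & x2)) | x2) | (x4 & x3)   [eliminate ->]
≡ ~x4 | ~(~(~x3 | (x3 & x2)) | x2) | (x4 & x3)   [eliminate ->]
≡ ~x4 | (~~(~x3 | (x3 & x2)) & ~x2) | (x4 & x3)   [De Morgan]
≡ ~x4 | ((~x3 | (x3 & x2)) & ~x2) | (x4 & x3)   [double negation]
≡ (~x4 | ~x3 | x3 | x4) & (~x4 | ~x3 | x3 | x3) & (~x4 | ~x3 | x2 | x4) & (~x4 | ~x3 | x2 | x3) & (~x4 | ~x2 | x4) & (~x4 | ~x2 | x3)   [distribute | over &]
≡ ~x4 | ~x2 | x3   [simplify]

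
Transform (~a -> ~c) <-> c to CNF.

(~a -> ~c) <-> c
≡ ((~a -> ~c) -> c) & (c -> (~a -> ~c))   [eliminate <->]
≡ (~(~a -> ~c) | c) & (c -> (~a -> ~c))   [eliminate ->]
≡ (~(~~a | ~c) | c) & (c -> (~a -> ~c))   [eliminate ->]
≡ (~(~~a | ~c) | c) & (~c | (~a -> ~c))   [eliminate ->]
≡ (~(~~a | ~c) | c) & (~c | ~~a | ~c)   [eliminate ->]
≡ ((~~~a & ~~c) | c) & (~c | ~~a | ~c)   [De Morgan]
≡ ((~a & ~~c) | c) & (~c | ~~a | ~c)   [double negation]
≡ ((~a & c) | c) & (~c | ~~a | ~c)   [double negation]
≡ ((~a & c) | c) & (~c | a | ~c)   [double negation]
≡ (~a | c) & (c | c) & (~c | a | ~c)   [distribute | over &]
≡ c & (~c | a)   [simplify]

c & (~c | a)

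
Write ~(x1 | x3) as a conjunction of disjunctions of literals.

~x1 & ~x3

~(x1 | x3)
≡ ~x1 & ~x3   [De Morgan]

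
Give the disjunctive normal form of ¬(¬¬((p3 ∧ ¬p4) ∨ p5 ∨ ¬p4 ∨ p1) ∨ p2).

¬(¬¬((p3 ∧ ¬p4) ∨ p5 ∨ ¬p4 ∨ p1) ∨ p2)
⇔ ¬¬¬((p3 ∧ ¬p4) ∨ p5 ∨ ¬p4 ∨ p1) ∧ ¬p2   [De Morgan]
⇔ ¬((p3 ∧ ¬p4) ∨ p5 ∨ ¬p4 ∨ p1) ∧ ¬p2   [double negation]
⇔ ¬(p3 ∧ ¬p4) ∧ ¬p5 ∧ ¬¬p4 ∧ ¬p1 ∧ ¬p2   [De Morgan]
⇔ (¬p3 ∨ ¬¬p4) ∧ ¬p5 ∧ ¬¬p4 ∧ ¬p1 ∧ ¬p2   [De Morgan]
⇔ (¬p3 ∨ p4) ∧ ¬p5 ∧ ¬¬p4 ∧ ¬p1 ∧ ¬p2   [double negation]
⇔ (¬p3 ∨ p4) ∧ ¬p5 ∧ p4 ∧ ¬p1 ∧ ¬p2   [double negation]
⇔ (¬p3 ∧ ¬p5 ∧ p4 ∧ ¬p1 ∧ ¬p2) ∨ (p4 ∧ ¬p5 ∧ p4 ∧ ¬p1 ∧ ¬p2)   [distribute ∧ over ∨]
⇔ p4 ∧ ¬p5 ∧ ¬p1 ∧ ¬p2   [simplify]

p4 ∧ ¬p5 ∧ ¬p1 ∧ ¬p2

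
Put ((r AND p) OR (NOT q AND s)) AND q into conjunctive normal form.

((r AND p) OR (NOT q AND s)) AND q
≡ (r OR NOT q) AND (r OR s) AND (p OR NOT q) AND (p OR s) AND q   (distribute OR over AND)

(r OR NOT q) AND (r OR s) AND (p OR NOT q) AND (p OR s) AND q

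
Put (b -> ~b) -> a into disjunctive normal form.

b | a

(b -> ~b) -> a
≡ ~(b -> ~b) | a   [eliminate ->]
≡ ~(~b | ~b) | a   [eliminate ->]
≡ (~~b & ~~b) | a   [De Morgan]
≡ (b & ~~b) | a   [double negation]
≡ (b & b) | a   [double negation]
≡ b | a   [simplify]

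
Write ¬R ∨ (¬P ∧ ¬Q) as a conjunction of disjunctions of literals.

¬R ∨ (¬P ∧ ¬Q)
⇔ (¬R ∨ ¬P) ∧ (¬R ∨ ¬Q)   (distribute ∨ over ∧)

(¬R ∨ ¬P) ∧ (¬R ∨ ¬Q)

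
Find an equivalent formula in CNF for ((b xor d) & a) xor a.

((b xor d) & a) xor a
= (((b xor d) & a) | a) & ~((b xor d) & a & a)   (expand xor)
= (((b | d) & ~(b & d) & a) | a) & ~((b xor d) & a & a)   (expand xor)
= (((b | d) & ~(b & d) & a) | a) & ~((b | d) & ~(b & d) & a & a)   (expand xor)
= (((b | d) & (~b | ~d) & a) | a) & ~((b | d) & ~(b & d) & a & a)   (De Morgan)
= (((b | d) & (~b | ~d) & a) | a) & (~(b | d) | ~~(b & d) | ~a | ~a)   (De Morgan)
= (((b | d) & (~b | ~d) & a) | a) & ((~b & ~d) | ~~(b & d) | ~a | ~a)   (De Morgan)
= (((b | d) & (~b | ~d) & a) | a) & ((~b & ~d) | (b & d) | ~a | ~a)   (double negation)
= (b | d | a) & (~b | ~d | a) & (a | a) & (~b | b | ~a | ~a) & (~b | d | ~a | ~a) & (~d | b | ~a | ~a) & (~d | d | ~a | ~a)   (distribute | over &)
= a & (~b | d | ~a) & (~d | b | ~a)   (simplify)

a & (~b | d | ~a) & (~d | b | ~a)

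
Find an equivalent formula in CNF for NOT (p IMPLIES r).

p AND NOT r

NOT (p IMPLIES r)
≡ NOT (NOT p OR r)   — eliminate IMPLIES
≡ NOT NOT p AND NOT r   — De Morgan
≡ p AND NOT r   — double negation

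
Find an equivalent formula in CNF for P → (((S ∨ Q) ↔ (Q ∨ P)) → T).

(¬P ∨ ¬Q ∨ T) ∧ (¬P ∨ ¬S ∨ T)

P → (((S ∨ Q) ↔ (Q ∨ P)) → T)
≡ ¬P ∨ (((S ∨ Q) ↔ (Q ∨ P)) → T)   — eliminate →
≡ ¬P ∨ ¬((S ∨ Q) ↔ (Q ∨ P)) ∨ T   — eliminate →
≡ ¬P ∨ ¬(((S ∨ Q) → (Q ∨ P)) ∧ ((Q ∨ P) → (S ∨ Q))) ∨ T   — eliminate ↔
≡ ¬P ∨ ¬((¬(S ∨ Q) ∨ Q ∨ P) ∧ ((Q ∨ P) → (S ∨ Q))) ∨ T   — eliminate →
≡ ¬P ∨ ¬((¬(S ∨ Q) ∨ Q ∨ P) ∧ (¬(Q ∨ P) ∨ S ∨ Q)) ∨ T   — eliminate →
≡ ¬P ∨ ¬(¬(S ∨ Q) ∨ Q ∨ P) ∨ ¬(¬(Q ∨ P) ∨ S ∨ Q) ∨ T   — De Morgan
≡ ¬P ∨ (¬¬(S ∨ Q) ∧ ¬Q ∧ ¬P) ∨ ¬(¬(Q ∨ P) ∨ S ∨ Q) ∨ T   — De Morgan
≡ ¬P ∨ ((S ∨ Q) ∧ ¬Q ∧ ¬P) ∨ ¬(¬(Q ∨ P) ∨ S ∨ Q) ∨ T   — double negation
≡ ¬P ∨ ((S ∨ Q) ∧ ¬Q ∧ ¬P) ∨ (¬¬(Q ∨ P) ∧ ¬S ∧ ¬Q) ∨ T   — De Morgan
≡ ¬P ∨ ((S ∨ Q) ∧ ¬Q ∧ ¬P) ∨ ((Q ∨ P) ∧ ¬S ∧ ¬Q) ∨ T   — double negation
≡ (¬P ∨ S ∨ Q ∨ Q ∨ P ∨ T) ∧ (¬P ∨ S ∨ Q ∨ ¬S ∨ T) ∧ (¬P ∨ S ∨ Q ∨ ¬Q ∨ T) ∧ (¬P ∨ ¬Q ∨ Q ∨ P ∨ T) ∧ (¬P ∨ ¬Q ∨ ¬S ∨ T) ∧ (¬P ∨ ¬Q ∨ ¬Q ∨ T) ∧ (¬P ∨ ¬P ∨ Q ∨ P ∨ T) ∧ (¬P ∨ ¬P ∨ ¬S ∨ T) ∧ (¬P ∨ ¬P ∨ ¬Q ∨ T)   — distribute ∨ over ∧
≡ (¬P ∨ ¬Q ∨ T) ∧ (¬P ∨ ¬S ∨ T)   — simplify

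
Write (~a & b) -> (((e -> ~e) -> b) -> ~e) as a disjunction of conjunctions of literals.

(~a & b) -> (((e -> ~e) -> b) -> ~e)
= ~(~a & b) | (((e -> ~e) -> b) -> ~e)
= ~(~a & b) | ~((e -> ~e) -> b) | ~e
= ~(~a & b) | ~(~(e -> ~e) | b) | ~e
= ~(~a & b) | ~(~(~e | ~e) | b) | ~e
= ~~a | ~b | ~(~(~e | ~e) | b) | ~e
= a | ~b | ~(~(~e | ~e) | b) | ~e
= a | ~b | (~~(~e | ~e) & ~b) | ~e
= a | ~b | ((~e | ~e) & ~b) | ~e
= a | ~b | (~e & ~b) | (~e & ~b) | ~e
= a | ~b | ~e

a | ~b | ~e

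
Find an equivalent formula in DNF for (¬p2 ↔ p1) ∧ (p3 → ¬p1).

p2 ∧ ¬p1 ∨ p1 ∧ ¬p2 ∧ ¬p3

(¬p2 ↔ p1) ∧ (p3 → ¬p1)
≡ (¬p2 → p1) ∧ (p1 → ¬p2) ∧ (p3 → ¬p1)   [eliminate ↔]
≡ (¬¬p2 ∨ p1) ∧ (p1 → ¬p2) ∧ (p3 → ¬p1)   [eliminate →]
≡ (¬¬p2 ∨ p1) ∧ (¬p1 ∨ ¬p2) ∧ (p3 → ¬p1)   [eliminate →]
≡ (¬¬p2 ∨ p1) ∧ (¬p1 ∨ ¬p2) ∧ (¬p3 ∨ ¬p1)   [eliminate →]
≡ (p2 ∨ p1) ∧ (¬p1 ∨ ¬p2) ∧ (¬p3 ∨ ¬p1)   [double negation]
≡ p2 ∧ ¬p1 ∧ ¬p3 ∨ p2 ∧ ¬p1 ∧ ¬p1 ∨ p2 ∧ ¬p2 ∧ ¬p3 ∨ p2 ∧ ¬p2 ∧ ¬p1 ∨ p1 ∧ ¬p1 ∧ ¬p3 ∨ p1 ∧ ¬p1 ∧ ¬p1 ∨ p1 ∧ ¬p2 ∧ ¬p3 ∨ p1 ∧ ¬p2 ∧ ¬p1   [distribute ∧ over ∨]
≡ p2 ∧ ¬p1 ∨ p1 ∧ ¬p2 ∧ ¬p3   [simplify]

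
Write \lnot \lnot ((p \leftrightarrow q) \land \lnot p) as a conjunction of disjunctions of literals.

\lnot \lnot ((p \leftrightarrow q) \land \lnot p)
≡ \lnot \lnot ((p \to q) \land (q \to p) \land \lnot p)   [eliminate \leftrightarrow]
≡ \lnot \lnot ((\lnot p \lor q) \land (q \to p) \land \lnot p)   [eliminate \to]
≡ \lnot \lnot ((\lnot p \lor q) \land (\lnot q \lor p) \land \lnot p)   [eliminate \to]
≡ (\lnot p \lor q) \land (\lnot q \lor p) \land \lnot p   [double negation]
≡ (\lnot q \lor p) \land \lnot p   [simplify]

(\lnot q \lor p) \land \lnot p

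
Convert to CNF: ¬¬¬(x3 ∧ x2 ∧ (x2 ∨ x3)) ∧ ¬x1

¬¬¬(x3 ∧ x2 ∧ (x2 ∨ x3)) ∧ ¬x1
⇔ ¬(x3 ∧ x2 ∧ (x2 ∨ x3)) ∧ ¬x1   — double negation
⇔ (¬x3 ∨ ¬x2 ∨ ¬(x2 ∨ x3)) ∧ ¬x1   — De Morgan
⇔ (¬x3 ∨ ¬x2 ∨ ¬x2 ∧ ¬x3) ∧ ¬x1   — De Morgan
⇔ (¬x3 ∨ ¬x2 ∨ ¬x2) ∧ (¬x3 ∨ ¬x2 ∨ ¬x3) ∧ ¬x1   — distribute ∨ over ∧
⇔ (¬x3 ∨ ¬x2) ∧ ¬x1   — simplify

(¬x3 ∨ ¬x2) ∧ ¬x1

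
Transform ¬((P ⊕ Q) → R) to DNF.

(P ∧ ¬Q ∧ ¬R) ∨ (¬P ∧ Q ∧ ¬R)

¬((P ⊕ Q) → R)
≡ ¬(¬(P ⊕ Q) ∨ R)
≡ ¬(¬((P ∧ ¬Q) ∨ (¬P ∧ Q)) ∨ R)
≡ ¬¬((P ∧ ¬Q) ∨ (¬P ∧ Q)) ∧ ¬R
≡ ((P ∧ ¬Q) ∨ (¬P ∧ Q)) ∧ ¬R
≡ (P ∧ ¬Q ∧ ¬R) ∨ (¬P ∧ Q ∧ ¬R)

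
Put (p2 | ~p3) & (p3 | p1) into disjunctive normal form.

(p2 & p3) | (p2 & p1) | (~p3 & p1)

(p2 | ~p3) & (p3 | p1)
≡ (p2 & p3) | (p2 & p1) | (~p3 & p3) | (~p3 & p1)   (distribute & over |)
≡ (p2 & p3) | (p2 & p1) | (~p3 & p1)   (simplify)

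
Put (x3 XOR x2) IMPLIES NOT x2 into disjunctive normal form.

(x3 XOR x2) IMPLIES NOT x2
= NOT (x3 XOR x2) OR NOT x2   — eliminate IMPLIES
= NOT ((x3 AND NOT x2) OR (NOT x3 AND x2)) OR NOT x2   — expand XOR
= (NOT (x3 AND NOT x2) AND NOT (NOT x3 AND x2)) OR NOT x2   — De Morgan
= ((NOT x3 OR NOT NOT x2) AND NOT (NOT x3 AND x2)) OR NOT x2   — De Morgan
= ((NOT x3 OR x2) AND NOT (NOT x3 AND x2)) OR NOT x2   — double negation
= ((NOT x3 OR x2) AND (NOT NOT x3 OR NOT x2)) OR NOT x2   — De Morgan
= ((NOT x3 OR x2) AND (x3 OR NOT x2)) OR NOT x2   — double negation
= (NOT x3 AND x3) OR (NOT x3 AND NOT x2) OR (x2 AND x3) OR (x2 AND NOT x2) OR NOT x2   — distribute AND over OR
= (x2 AND x3) OR NOT x2   — simplify

(x2 AND x3) OR NOT x2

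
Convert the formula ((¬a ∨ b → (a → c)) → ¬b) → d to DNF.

¬a ∧ b ∨ c ∧ b ∨ d

((¬a ∨ b → (a → c)) → ¬b) → d
⇔ ¬((¬a ∨ b → (a → c)) → ¬b) ∨ d   (eliminate →)
⇔ ¬(¬(¬a ∨ b → (a → c)) ∨ ¬b) ∨ d   (eliminate →)
⇔ ¬(¬(¬(¬a ∨ b) ∨ (a → c)) ∨ ¬b) ∨ d   (eliminate →)
⇔ ¬(¬(¬(¬a ∨ b) ∨ ¬a ∨ c) ∨ ¬b) ∨ d   (eliminate →)
⇔ ¬¬(¬(¬a ∨ b) ∨ ¬a ∨ c) ∧ ¬¬b ∨ d   (De Morgan)
⇔ (¬(¬a ∨ b) ∨ ¬a ∨ c) ∧ ¬¬b ∨ d   (double negation)
⇔ (¬¬a ∧ ¬b ∨ ¬a ∨ c) ∧ ¬¬b ∨ d   (De Morgan)
⇔ (a ∧ ¬b ∨ ¬a ∨ c) ∧ ¬¬b ∨ d   (double negation)
⇔ (a ∧ ¬b ∨ ¬a ∨ c) ∧ b ∨ d   (double negation)
⇔ a ∧ ¬b ∧ b ∨ ¬a ∧ b ∨ c ∧ b ∨ d   (distribute ∧ over ∨)
⇔ ¬a ∧ b ∨ c ∧ b ∨ d   (simplify)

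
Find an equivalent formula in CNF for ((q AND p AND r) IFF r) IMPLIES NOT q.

((q AND p AND r) IFF r) IMPLIES NOT q
≡ NOT ((q AND p AND r) IFF r) OR NOT q   [eliminate IMPLIES]
≡ NOT (((q AND p AND r) IMPLIES r) AND (r IMPLIES (q AND p AND r))) OR NOT q   [eliminate IFF]
≡ NOT ((NOT (q AND p AND r) OR r) AND (r IMPLIES (q AND p AND r))) OR NOT q   [eliminate IMPLIES]
≡ NOT ((NOT (q AND p AND r) OR r) AND (NOT r OR (q AND p AND r))) OR NOT q   [eliminate IMPLIES]
≡ NOT (NOT (q AND p AND r) OR r) OR NOT (NOT r OR (q AND p AND r)) OR NOT q   [De Morgan]
≡ (NOT NOT (q AND p AND r) AND NOT r) OR NOT (NOT r OR (q AND p AND r)) OR NOT q   [De Morgan]
≡ (q AND p AND r AND NOT r) OR NOT (NOT r OR (q AND p AND r)) OR NOT q   [double negation]
≡ (q AND p AND r AND NOT r) OR (NOT NOT r AND NOT (q AND p AND r)) OR NOT q   [De Morgan]
≡ (q AND p AND r AND NOT r) OR (r AND NOT (q AND p AND r)) OR NOT q   [double negation]
≡ (q AND p AND r AND NOT r) OR (r AND (NOT q OR NOT p OR NOT r)) OR NOT q   [De Morgan]
≡ (q OR r OR NOT q) AND (q OR NOT q OR NOT p OR NOT r OR NOT q) AND (p OR r OR NOT q) AND (p OR NOT q OR NOT p OR NOT r OR NOT q) AND (r OR r OR NOT q) AND (r OR NOT q OR NOT p OR NOT r OR NOT q) AND (NOT r OR r OR NOT q) AND (NOT r OR NOT q OR NOT p OR NOT r OR NOT q)   [distribute OR over AND]
≡ (r OR NOT q) AND (NOT r OR NOT q OR NOT p)   [simplify]

(r OR NOT q) AND (NOT r OR NOT q OR NOT p)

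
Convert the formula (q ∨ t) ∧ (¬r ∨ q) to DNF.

(q ∨ t) ∧ (¬r ∨ q)
⇔ (q ∧ ¬r) ∨ (q ∧ q) ∨ (t ∧ ¬r) ∨ (t ∧ q)   — distribute ∧ over ∨
⇔ q ∨ (t ∧ ¬r)   — simplify

q ∨ (t ∧ ¬r)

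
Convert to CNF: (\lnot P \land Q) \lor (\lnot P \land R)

(\lnot P \land Q) \lor (\lnot P \land R)
≡ (\lnot P \lor \lnot P) \land (\lnot P \lor R) \land (Q \lor \lnot P) \land (Q \lor R)   (distribute \lor over \land)
≡ \lnot P \land (Q \lor R)   (simplify)

\lnot P \land (Q \lor R)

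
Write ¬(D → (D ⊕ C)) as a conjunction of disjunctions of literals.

D ∧ (¬D ∨ C)

¬(D → (D ⊕ C))
= ¬(¬D ∨ (D ⊕ C))   [eliminate →]
= ¬(¬D ∨ ((D ∨ C) ∧ ¬(D ∧ C)))   [expand ⊕]
= ¬¬D ∧ ¬((D ∨ C) ∧ ¬(D ∧ C))   [De Morgan]
= D ∧ ¬((D ∨ C) ∧ ¬(D ∧ C))   [double negation]
= D ∧ (¬(D ∨ C) ∨ ¬¬(D ∧ C))   [De Morgan]
= D ∧ ((¬D ∧ ¬C) ∨ ¬¬(D ∧ C))   [De Morgan]
= D ∧ ((¬D ∧ ¬C) ∨ (D ∧ C))   [double negation]
= D ∧ (¬D ∨ D) ∧ (¬D ∨ C) ∧ (¬C ∨ D) ∧ (¬C ∨ C)   [distribute ∨ over ∧]
= D ∧ (¬D ∨ C)   [simplify]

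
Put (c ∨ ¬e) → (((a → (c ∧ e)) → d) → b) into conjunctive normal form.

(¬c ∨ ¬d ∨ b) ∧ (e ∨ ¬a ∨ b) ∧ (e ∨ ¬d ∨ b)

(c ∨ ¬e) → (((a → (c ∧ e)) → d) → b)
≡ ¬(c ∨ ¬e) ∨ (((a → (c ∧ e)) → d) → b)   (eliminate →)
≡ ¬(c ∨ ¬e) ∨ ¬((a → (c ∧ e)) → d) ∨ b   (eliminate →)
≡ ¬(c ∨ ¬e) ∨ ¬(¬(a → (c ∧ e)) ∨ d) ∨ b   (eliminate →)
≡ ¬(c ∨ ¬e) ∨ ¬(¬(¬a ∨ (c ∧ e)) ∨ d) ∨ b   (eliminate →)
≡ (¬c ∧ ¬¬e) ∨ ¬(¬(¬a ∨ (c ∧ e)) ∨ d) ∨ b   (De Morgan)
≡ (¬c ∧ e) ∨ ¬(¬(¬a ∨ (c ∧ e)) ∨ d) ∨ b   (double negation)
≡ (¬c ∧ e) ∨ (¬¬(¬a ∨ (c ∧ e)) ∧ ¬d) ∨ b   (De Morgan)
≡ (¬c ∧ e) ∨ ((¬a ∨ (c ∧ e)) ∧ ¬d) ∨ b   (double negation)
≡ (¬c ∨ ¬a ∨ c ∨ b) ∧ (¬c ∨ ¬a ∨ e ∨ b) ∧ (¬c ∨ ¬d ∨ b) ∧ (e ∨ ¬a ∨ c ∨ b) ∧ (e ∨ ¬a ∨ e ∨ b) ∧ (e ∨ ¬d ∨ b)   (distribute ∨ over ∧)
≡ (¬c ∨ ¬d ∨ b) ∧ (e ∨ ¬a ∨ b) ∧ (e ∨ ¬d ∨ b)   (simplify)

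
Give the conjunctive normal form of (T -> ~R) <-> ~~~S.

(T -> ~R) <-> ~~~S
≡ ((T -> ~R) -> ~~~S) & (~~~S -> (T -> ~R))   (eliminate <->)
≡ (~(T -> ~R) | ~~~S) & (~~~S -> (T -> ~R))   (eliminate ->)
≡ (~(~T | ~R) | ~~~S) & (~~~S -> (T -> ~R))   (eliminate ->)
≡ (~(~T | ~R) | ~~~S) & (~~~~S | (T -> ~R))   (eliminate ->)
≡ (~(~T | ~R) | ~~~S) & (~~~~S | ~T | ~R)   (eliminate ->)
≡ ((~~T & ~~R) | ~~~S) & (~~~~S | ~T | ~R)   (De Morgan)
≡ ((T & ~~R) | ~~~S) & (~~~~S | ~T | ~R)   (double negation)
≡ ((T & R) | ~~~S) & (~~~~S | ~T | ~R)   (double negation)
≡ ((T & R) | ~S) & (~~~~S | ~T | ~R)   (double negation)
≡ ((T & R) | ~S) & (~~S | ~T | ~R)   (double negation)
≡ ((T & R) | ~S) & (S | ~T | ~R)   (double negation)
≡ (T | ~S) & (R | ~S) & (S | ~T | ~R)   (distribute | over &)

(T | ~S) & (R | ~S) & (S | ~T | ~R)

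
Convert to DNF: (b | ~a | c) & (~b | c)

(b | ~a | c) & (~b | c)
≡ (b & ~b) | (b & c) | (~a & ~b) | (~a & c) | (c & ~b) | (c & c)   — distribute & over |
≡ (~a & ~b) | c   — simplify

(~a & ~b) | c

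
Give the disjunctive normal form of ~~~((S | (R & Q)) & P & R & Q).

~~~((S | (R & Q)) & P & R & Q)
≡ ~((S | (R & Q)) & P & R & Q)   [double negation]
≡ ~(S | (R & Q)) | ~P | ~R | ~Q   [De Morgan]
≡ (~S & ~(R & Q)) | ~P | ~R | ~Q   [De Morgan]
≡ (~S & (~R | ~Q)) | ~P | ~R | ~Q   [De Morgan]
≡ (~S & ~R) | (~S & ~Q) | ~P | ~R | ~Q   [distribute & over |]
≡ ~P | ~R | ~Q   [simplify]

~P | ~R | ~Q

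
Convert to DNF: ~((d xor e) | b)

(~d & ~e & ~b) | (e & d & ~b)

~((d xor e) | b)
≡ ~((d & ~e) | (~d & e) | b)   [expand xor]
≡ ~(d & ~e) & ~(~d & e) & ~b   [De Morgan]
≡ (~d | ~~e) & ~(~d & e) & ~b   [De Morgan]
≡ (~d | e) & ~(~d & e) & ~b   [double negation]
≡ (~d | e) & (~~d | ~e) & ~b   [De Morgan]
≡ (~d | e) & (d | ~e) & ~b   [double negation]
≡ (~d & d & ~b) | (~d & ~e & ~b) | (e & d & ~b) | (e & ~e & ~b)   [distribute & over |]
≡ (~d & ~e & ~b) | (e & d & ~b)   [simplify]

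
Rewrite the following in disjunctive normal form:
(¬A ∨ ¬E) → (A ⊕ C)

(¬A ∨ ¬E) → (A ⊕ C)
≡ ¬(¬A ∨ ¬E) ∨ (A ⊕ C)   [eliminate →]
≡ ¬(¬A ∨ ¬E) ∨ (A ∧ ¬C) ∨ (¬A ∧ C)   [expand ⊕]
≡ (¬¬A ∧ ¬¬E) ∨ (A ∧ ¬C) ∨ (¬A ∧ C)   [De Morgan]
≡ (A ∧ ¬¬E) ∨ (A ∧ ¬C) ∨ (¬A ∧ C)   [double negation]
≡ (A ∧ E) ∨ (A ∧ ¬C) ∨ (¬A ∧ C)   [double negation]

(A ∧ E) ∨ (A ∧ ¬C) ∨ (¬A ∧ C)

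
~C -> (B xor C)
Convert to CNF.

C | B

~C -> (B xor C)
≡ ~~C | (B xor C)   — eliminate ->
≡ ~~C | ((B | C) & ~(B & C))   — expand xor
≡ C | ((B | C) & ~(B & C))   — double negation
≡ C | ((B | C) & (~B | ~C))   — De Morgan
≡ (C | B | C) & (C | ~B | ~C)   — distribute | over &
≡ C | B   — simplify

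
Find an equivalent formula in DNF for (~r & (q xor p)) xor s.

(~r & (q xor p)) xor s
≡ (~r & (q xor p) & ~s) | (~(~r & (q xor p)) & s)   [expand xor]
≡ (~r & ((q & ~p) | (~q & p)) & ~s) | (~(~r & (q xor p)) & s)   [expand xor]
≡ (~r & ((q & ~p) | (~q & p)) & ~s) | (~(~r & ((q & ~p) | (~q & p))) & s)   [expand xor]
≡ (~r & ((q & ~p) | (~q & p)) & ~s) | ((~~r | ~((q & ~p) | (~q & p))) & s)   [De Morgan]
≡ (~r & ((q & ~p) | (~q & p)) & ~s) | ((r | ~((q & ~p) | (~q & p))) & s)   [double negation]
≡ (~r & ((q & ~p) | (~q & p)) & ~s) | ((r | (~(q & ~p) & ~(~q & p))) & s)   [De Morgan]
≡ (~r & ((q & ~p) | (~q & p)) & ~s) | ((r | ((~q | ~~p) & ~(~q & p))) & s)   [De Morgan]
≡ (~r & ((q & ~p) | (~q & p)) & ~s) | ((r | ((~q | p) & ~(~q & p))) & s)   [double negation]
≡ (~r & ((q & ~p) | (~q & p)) & ~s) | ((r | ((~q | p) & (~~q | ~p))) & s)   [De Morgan]
≡ (~r & ((q & ~p) | (~q & p)) & ~s) | ((r | ((~q | p) & (q | ~p))) & s)   [double negation]
≡ (~r & q & ~p & ~s) | (~r & ~q & p & ~s) | (r & s) | (~q & q & s) | (~q & ~p & s) | (p & q & s) | (p & ~p & s)   [distribute & over |]
≡ (~r & q & ~p & ~s) | (~r & ~q & p & ~s) | (r & s) | (~q & ~p & s) | (p & q & s)   [simplify]

(~r & q & ~p & ~s) | (~r & ~q & p & ~s) | (r & s) | (~q & ~p & s) | (p & q & s)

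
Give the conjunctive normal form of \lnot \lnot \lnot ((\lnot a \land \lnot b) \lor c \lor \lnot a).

\lnot \lnot \lnot ((\lnot a \land \lnot b) \lor c \lor \lnot a)
≡ \lnot ((\lnot a \land \lnot b) \lor c \lor \lnot a)   (double negation)
≡ \lnot (\lnot a \land \lnot b) \land \lnot c \land \lnot \lnot a   (De Morgan)
≡ (\lnot \lnot a \lor \lnot \lnot b) \land \lnot c \land \lnot \lnot a   (De Morgan)
≡ (a \lor \lnot \lnot b) \land \lnot c \land \lnot \lnot a   (double negation)
≡ (a \lor b) \land \lnot c \land \lnot \lnot a   (double negation)
≡ (a \lor b) \land \lnot c \land a   (double negation)
≡ \lnot c \land a   (simplify)

\lnot c \land a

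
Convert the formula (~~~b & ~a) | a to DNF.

(~b & ~a) | a

(~~~b & ~a) | a
⇔ (~b & ~a) | a   [double negation]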